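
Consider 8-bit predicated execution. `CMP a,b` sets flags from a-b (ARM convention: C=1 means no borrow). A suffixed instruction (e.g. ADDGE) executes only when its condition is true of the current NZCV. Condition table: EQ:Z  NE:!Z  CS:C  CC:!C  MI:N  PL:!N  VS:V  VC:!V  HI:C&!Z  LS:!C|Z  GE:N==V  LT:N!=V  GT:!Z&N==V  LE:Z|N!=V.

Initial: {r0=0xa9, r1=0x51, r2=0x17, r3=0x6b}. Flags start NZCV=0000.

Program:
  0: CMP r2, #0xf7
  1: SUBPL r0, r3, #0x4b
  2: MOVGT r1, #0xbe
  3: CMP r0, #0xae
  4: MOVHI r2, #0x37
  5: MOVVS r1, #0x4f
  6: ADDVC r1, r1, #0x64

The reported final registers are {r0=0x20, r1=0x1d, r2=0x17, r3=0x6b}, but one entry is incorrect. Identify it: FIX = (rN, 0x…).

0: ✓ CMP  NZCV=0000
1: ✓ SUBPL  r0←0x20
2: ✓ MOVGT  r1←0xbe
3: ✓ CMP  NZCV=0000
4: · MOVHI
5: · MOVVS
6: ✓ ADDVC  r1←0x22

FIX = (r1, 0x22)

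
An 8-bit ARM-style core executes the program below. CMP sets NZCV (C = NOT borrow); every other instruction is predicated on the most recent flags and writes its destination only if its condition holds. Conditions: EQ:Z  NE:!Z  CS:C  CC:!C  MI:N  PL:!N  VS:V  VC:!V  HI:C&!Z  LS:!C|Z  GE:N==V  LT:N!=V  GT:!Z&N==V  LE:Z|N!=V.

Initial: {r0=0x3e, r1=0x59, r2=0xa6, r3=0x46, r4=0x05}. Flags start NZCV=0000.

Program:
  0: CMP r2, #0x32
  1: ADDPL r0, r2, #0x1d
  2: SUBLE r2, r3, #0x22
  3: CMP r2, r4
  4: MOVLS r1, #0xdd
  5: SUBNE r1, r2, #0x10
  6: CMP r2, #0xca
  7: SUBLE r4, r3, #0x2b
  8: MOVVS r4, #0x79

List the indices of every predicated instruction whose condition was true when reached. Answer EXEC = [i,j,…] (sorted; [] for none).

0: ✓ CMP  NZCV=0011
1: ✓ ADDPL  r0←0xc3
2: ✓ SUBLE  r2←0x24
3: ✓ CMP  NZCV=0010
4: · MOVLS
5: ✓ SUBNE  r1←0x14
6: ✓ CMP  NZCV=0000
7: · SUBLE
8: · MOVVS

EXEC = [1,2,5]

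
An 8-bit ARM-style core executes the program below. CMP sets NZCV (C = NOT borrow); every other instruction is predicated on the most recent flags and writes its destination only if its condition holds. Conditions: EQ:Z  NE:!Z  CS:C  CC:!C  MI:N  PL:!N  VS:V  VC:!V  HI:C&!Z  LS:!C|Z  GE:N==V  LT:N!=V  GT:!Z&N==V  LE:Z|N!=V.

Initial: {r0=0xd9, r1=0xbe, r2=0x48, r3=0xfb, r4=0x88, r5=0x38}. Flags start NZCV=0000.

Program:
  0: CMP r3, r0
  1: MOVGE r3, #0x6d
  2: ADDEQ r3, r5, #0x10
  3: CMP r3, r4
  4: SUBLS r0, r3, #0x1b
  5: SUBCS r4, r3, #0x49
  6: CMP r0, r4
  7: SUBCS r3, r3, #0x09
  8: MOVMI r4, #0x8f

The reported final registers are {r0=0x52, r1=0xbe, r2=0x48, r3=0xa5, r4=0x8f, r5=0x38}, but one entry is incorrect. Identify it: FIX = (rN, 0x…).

FIX = (r3, 0x6d)

[0] flags=0010 → (cmp)
[1] flags=0010 GE?T → r3=0x6d
[2] flags=0010 EQ?F → skip
[3] flags=1001 → (cmp)
[4] flags=1001 LS?T → r0=0x52
[5] flags=1001 CS?F → skip
[6] flags=1001 → (cmp)
[7] flags=1001 CS?F → skip
[8] flags=1001 MI?T → r4=0x8f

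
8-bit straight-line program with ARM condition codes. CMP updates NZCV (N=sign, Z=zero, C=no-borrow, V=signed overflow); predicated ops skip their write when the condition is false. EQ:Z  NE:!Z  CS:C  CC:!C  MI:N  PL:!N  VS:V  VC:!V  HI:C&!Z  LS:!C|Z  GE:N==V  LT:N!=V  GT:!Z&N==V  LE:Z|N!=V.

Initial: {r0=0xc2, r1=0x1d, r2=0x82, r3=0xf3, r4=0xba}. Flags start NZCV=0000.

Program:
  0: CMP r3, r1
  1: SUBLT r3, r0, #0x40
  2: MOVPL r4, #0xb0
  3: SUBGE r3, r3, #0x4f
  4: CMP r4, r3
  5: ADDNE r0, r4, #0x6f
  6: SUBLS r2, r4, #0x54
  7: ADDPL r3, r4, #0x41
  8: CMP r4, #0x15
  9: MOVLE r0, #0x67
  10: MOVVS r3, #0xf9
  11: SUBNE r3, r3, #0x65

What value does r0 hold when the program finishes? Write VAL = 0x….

0: ✓ CMP  NZCV=1010
1: ✓ SUBLT  r3←0x82
2: · MOVPL
3: · SUBGE
4: ✓ CMP  NZCV=0010
5: ✓ ADDNE  r0←0x29
6: · SUBLS
7: ✓ ADDPL  r3←0xfb
8: ✓ CMP  NZCV=1010
9: ✓ MOVLE  r0←0x67
10: · MOVVS
11: ✓ SUBNE  r3←0x96

VAL = 0x67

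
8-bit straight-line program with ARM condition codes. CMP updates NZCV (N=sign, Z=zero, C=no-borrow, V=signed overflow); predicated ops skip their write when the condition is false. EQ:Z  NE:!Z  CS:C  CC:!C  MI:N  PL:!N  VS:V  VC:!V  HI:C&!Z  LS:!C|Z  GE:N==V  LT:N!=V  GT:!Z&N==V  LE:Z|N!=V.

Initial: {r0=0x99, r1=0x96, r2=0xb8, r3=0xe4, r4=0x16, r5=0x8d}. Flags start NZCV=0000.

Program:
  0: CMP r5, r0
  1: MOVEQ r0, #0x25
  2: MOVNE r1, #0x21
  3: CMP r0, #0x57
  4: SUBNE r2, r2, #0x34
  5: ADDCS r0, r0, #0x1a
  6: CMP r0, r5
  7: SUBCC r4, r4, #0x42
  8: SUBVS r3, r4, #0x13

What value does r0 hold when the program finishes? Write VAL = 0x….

VAL = 0xb3

[0] flags=1000 → (cmp)
[1] flags=1000 EQ?F → skip
[2] flags=1000 NE?T → r1=0x21
[3] flags=0011 → (cmp)
[4] flags=0011 NE?T → r2=0x84
[5] flags=0011 CS?T → r0=0xb3
[6] flags=0010 → (cmp)
[7] flags=0010 CC?F → skip
[8] flags=0010 VS?F → skip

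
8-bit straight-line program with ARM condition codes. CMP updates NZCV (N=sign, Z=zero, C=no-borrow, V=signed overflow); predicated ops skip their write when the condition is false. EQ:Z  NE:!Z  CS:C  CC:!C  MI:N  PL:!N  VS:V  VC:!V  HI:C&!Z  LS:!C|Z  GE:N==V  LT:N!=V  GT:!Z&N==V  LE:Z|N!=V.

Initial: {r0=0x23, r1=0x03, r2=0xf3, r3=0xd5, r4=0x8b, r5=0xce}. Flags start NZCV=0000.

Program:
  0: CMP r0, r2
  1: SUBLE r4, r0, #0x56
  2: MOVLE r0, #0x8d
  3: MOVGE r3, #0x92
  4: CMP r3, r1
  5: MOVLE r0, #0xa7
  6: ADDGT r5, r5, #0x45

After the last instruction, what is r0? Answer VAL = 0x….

VAL = 0xa7

0: ✓ CMP  NZCV=0000
1: · SUBLE
2: · MOVLE
3: ✓ MOVGE  r3←0x92
4: ✓ CMP  NZCV=1010
5: ✓ MOVLE  r0←0xa7
6: · ADDGT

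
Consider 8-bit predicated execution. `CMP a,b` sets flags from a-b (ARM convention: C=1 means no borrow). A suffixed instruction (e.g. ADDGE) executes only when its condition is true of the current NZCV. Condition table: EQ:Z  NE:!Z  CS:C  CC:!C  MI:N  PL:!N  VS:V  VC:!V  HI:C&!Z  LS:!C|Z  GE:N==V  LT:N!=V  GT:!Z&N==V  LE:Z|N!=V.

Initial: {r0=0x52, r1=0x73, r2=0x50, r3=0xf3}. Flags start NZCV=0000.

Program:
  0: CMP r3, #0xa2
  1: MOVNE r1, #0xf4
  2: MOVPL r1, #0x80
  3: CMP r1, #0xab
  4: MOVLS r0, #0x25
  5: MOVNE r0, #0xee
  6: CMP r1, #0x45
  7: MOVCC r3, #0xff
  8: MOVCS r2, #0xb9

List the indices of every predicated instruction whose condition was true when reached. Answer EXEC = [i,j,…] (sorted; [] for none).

EXEC = [1,2,4,5,8]

[0] flags=0010 → (cmp)
[1] flags=0010 NE?T → r1=0xf4
[2] flags=0010 PL?T → r1=0x80
[3] flags=1000 → (cmp)
[4] flags=1000 LS?T → r0=0x25
[5] flags=1000 NE?T → r0=0xee
[6] flags=0011 → (cmp)
[7] flags=0011 CC?F → skip
[8] flags=0011 CS?T → r2=0xb9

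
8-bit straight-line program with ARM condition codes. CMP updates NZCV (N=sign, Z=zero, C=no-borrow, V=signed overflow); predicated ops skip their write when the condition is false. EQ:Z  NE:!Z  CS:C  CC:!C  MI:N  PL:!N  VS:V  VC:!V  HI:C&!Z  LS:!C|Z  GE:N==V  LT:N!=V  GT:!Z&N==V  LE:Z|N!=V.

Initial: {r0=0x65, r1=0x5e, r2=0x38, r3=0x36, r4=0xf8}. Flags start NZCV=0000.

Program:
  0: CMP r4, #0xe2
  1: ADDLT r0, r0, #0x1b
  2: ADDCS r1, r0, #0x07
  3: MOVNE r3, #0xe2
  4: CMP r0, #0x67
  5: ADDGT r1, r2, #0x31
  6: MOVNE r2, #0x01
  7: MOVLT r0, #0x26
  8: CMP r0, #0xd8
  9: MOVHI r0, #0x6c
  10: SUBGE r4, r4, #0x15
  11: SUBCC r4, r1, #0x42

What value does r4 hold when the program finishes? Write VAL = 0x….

VAL = 0x2a

[0] flags=0010 → (cmp)
[1] flags=0010 LT?F → skip
[2] flags=0010 CS?T → r1=0x6c
[3] flags=0010 NE?T → r3=0xe2
[4] flags=1000 → (cmp)
[5] flags=1000 GT?F → skip
[6] flags=1000 NE?T → r2=0x01
[7] flags=1000 LT?T → r0=0x26
[8] flags=0000 → (cmp)
[9] flags=0000 HI?F → skip
[10] flags=0000 GE?T → r4=0xe3
[11] flags=0000 CC?T → r4=0x2a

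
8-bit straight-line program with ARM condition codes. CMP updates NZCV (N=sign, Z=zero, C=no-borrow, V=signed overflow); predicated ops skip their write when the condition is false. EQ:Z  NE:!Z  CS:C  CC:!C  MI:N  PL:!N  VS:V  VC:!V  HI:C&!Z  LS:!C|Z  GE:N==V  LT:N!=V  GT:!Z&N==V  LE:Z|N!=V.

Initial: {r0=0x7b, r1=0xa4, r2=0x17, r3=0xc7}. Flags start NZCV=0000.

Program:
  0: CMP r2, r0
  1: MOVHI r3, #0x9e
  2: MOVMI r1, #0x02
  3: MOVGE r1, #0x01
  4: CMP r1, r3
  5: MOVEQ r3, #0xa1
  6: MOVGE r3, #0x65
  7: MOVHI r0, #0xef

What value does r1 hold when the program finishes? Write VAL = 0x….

0: ✓ CMP  NZCV=1000
1: · MOVHI
2: ✓ MOVMI  r1←0x02
3: · MOVGE
4: ✓ CMP  NZCV=0000
5: · MOVEQ
6: ✓ MOVGE  r3←0x65
7: · MOVHI

VAL = 0x02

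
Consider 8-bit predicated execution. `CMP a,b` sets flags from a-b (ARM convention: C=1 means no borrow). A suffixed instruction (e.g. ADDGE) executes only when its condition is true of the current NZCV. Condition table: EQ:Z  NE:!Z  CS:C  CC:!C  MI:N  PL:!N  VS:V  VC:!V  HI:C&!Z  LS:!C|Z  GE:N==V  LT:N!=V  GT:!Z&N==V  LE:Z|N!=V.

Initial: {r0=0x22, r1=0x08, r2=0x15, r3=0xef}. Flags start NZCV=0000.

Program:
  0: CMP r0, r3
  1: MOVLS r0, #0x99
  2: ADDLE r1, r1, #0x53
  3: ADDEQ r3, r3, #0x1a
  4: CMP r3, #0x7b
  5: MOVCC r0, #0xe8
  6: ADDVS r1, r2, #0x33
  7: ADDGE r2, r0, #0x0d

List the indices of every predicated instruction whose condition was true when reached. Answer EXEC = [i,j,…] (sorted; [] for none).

EXEC = [1,6]

[0] flags=0000 → (cmp)
[1] flags=0000 LS?T → r0=0x99
[2] flags=0000 LE?F → skip
[3] flags=0000 EQ?F → skip
[4] flags=0011 → (cmp)
[5] flags=0011 CC?F → skip
[6] flags=0011 VS?T → r1=0x48
[7] flags=0011 GE?F → skip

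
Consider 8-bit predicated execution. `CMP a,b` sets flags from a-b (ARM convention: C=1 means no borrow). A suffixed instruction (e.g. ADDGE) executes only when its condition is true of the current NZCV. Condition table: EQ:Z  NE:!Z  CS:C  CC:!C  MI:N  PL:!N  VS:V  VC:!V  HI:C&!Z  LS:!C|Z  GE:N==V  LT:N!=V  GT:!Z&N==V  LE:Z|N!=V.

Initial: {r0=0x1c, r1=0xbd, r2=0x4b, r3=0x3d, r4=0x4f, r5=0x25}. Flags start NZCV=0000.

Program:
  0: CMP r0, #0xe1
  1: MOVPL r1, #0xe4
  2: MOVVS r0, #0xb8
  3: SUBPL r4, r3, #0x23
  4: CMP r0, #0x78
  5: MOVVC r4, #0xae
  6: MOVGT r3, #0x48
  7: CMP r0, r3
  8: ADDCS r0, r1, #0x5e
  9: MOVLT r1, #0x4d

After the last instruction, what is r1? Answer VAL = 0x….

VAL = 0x4d

0: ✓ CMP  NZCV=0000
1: ✓ MOVPL  r1←0xe4
2: · MOVVS
3: ✓ SUBPL  r4←0x1a
4: ✓ CMP  NZCV=1000
5: ✓ MOVVC  r4←0xae
6: · MOVGT
7: ✓ CMP  NZCV=1000
8: · ADDCS
9: ✓ MOVLT  r1←0x4d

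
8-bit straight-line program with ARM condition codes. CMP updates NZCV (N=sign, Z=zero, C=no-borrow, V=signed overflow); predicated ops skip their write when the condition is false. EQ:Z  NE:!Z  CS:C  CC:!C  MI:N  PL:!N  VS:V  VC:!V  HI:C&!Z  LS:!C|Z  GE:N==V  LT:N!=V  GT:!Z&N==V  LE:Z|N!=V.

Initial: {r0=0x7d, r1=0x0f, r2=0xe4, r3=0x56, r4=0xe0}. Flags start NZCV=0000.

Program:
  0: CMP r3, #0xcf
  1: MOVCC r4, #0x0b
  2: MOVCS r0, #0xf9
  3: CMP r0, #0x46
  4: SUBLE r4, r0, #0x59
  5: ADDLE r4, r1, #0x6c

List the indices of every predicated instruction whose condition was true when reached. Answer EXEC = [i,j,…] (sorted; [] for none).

EXEC = [1]

0: ✓ CMP  NZCV=1001
1: ✓ MOVCC  r4←0x0b
2: · MOVCS
3: ✓ CMP  NZCV=0010
4: · SUBLE
5: · ADDLE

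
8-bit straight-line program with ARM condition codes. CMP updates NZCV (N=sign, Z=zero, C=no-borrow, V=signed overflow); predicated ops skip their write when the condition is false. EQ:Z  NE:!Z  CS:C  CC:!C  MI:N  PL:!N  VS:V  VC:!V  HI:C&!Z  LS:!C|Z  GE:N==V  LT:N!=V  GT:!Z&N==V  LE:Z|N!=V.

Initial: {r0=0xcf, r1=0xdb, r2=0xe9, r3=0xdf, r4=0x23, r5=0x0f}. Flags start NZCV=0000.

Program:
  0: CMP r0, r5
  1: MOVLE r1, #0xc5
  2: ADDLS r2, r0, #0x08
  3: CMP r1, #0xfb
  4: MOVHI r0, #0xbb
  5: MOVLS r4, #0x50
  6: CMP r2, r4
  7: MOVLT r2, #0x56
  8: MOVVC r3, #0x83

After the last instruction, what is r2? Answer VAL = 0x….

[0] flags=1010 → (cmp)
[1] flags=1010 LE?T → r1=0xc5
[2] flags=1010 LS?F → skip
[3] flags=1000 → (cmp)
[4] flags=1000 HI?F → skip
[5] flags=1000 LS?T → r4=0x50
[6] flags=1010 → (cmp)
[7] flags=1010 LT?T → r2=0x56
[8] flags=1010 VC?T → r3=0x83

VAL = 0x56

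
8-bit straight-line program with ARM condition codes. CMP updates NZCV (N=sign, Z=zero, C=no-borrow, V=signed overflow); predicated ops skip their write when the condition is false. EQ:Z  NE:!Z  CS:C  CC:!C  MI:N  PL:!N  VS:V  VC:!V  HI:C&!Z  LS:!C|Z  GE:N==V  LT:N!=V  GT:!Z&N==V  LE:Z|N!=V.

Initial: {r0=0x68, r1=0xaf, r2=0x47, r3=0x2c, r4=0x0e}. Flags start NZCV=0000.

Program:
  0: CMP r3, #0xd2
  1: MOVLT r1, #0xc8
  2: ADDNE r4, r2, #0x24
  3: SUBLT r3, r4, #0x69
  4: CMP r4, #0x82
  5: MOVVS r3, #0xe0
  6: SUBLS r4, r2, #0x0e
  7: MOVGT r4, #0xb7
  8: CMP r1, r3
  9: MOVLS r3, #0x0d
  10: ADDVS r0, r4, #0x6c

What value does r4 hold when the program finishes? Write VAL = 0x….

0: ✓ CMP  NZCV=0000
1: · MOVLT
2: ✓ ADDNE  r4←0x6b
3: · SUBLT
4: ✓ CMP  NZCV=1001
5: ✓ MOVVS  r3←0xe0
6: ✓ SUBLS  r4←0x39
7: ✓ MOVGT  r4←0xb7
8: ✓ CMP  NZCV=1000
9: ✓ MOVLS  r3←0x0d
10: · ADDVS

VAL = 0xb7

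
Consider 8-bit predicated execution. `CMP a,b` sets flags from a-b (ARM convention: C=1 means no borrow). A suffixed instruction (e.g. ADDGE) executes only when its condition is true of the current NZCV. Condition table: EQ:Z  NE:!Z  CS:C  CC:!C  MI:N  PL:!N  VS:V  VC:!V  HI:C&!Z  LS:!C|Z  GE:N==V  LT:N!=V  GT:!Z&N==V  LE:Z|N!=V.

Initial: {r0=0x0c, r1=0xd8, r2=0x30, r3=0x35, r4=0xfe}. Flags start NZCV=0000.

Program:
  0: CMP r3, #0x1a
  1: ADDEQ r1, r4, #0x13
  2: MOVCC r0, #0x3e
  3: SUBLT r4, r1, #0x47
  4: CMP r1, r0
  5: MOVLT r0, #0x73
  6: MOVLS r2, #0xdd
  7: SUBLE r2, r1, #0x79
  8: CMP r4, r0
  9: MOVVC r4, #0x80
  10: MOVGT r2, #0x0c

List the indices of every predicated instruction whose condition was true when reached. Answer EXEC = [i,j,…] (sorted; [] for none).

[0] flags=0010 → (cmp)
[1] flags=0010 EQ?F → skip
[2] flags=0010 CC?F → skip
[3] flags=0010 LT?F → skip
[4] flags=1010 → (cmp)
[5] flags=1010 LT?T → r0=0x73
[6] flags=1010 LS?F → skip
[7] flags=1010 LE?T → r2=0x5f
[8] flags=1010 → (cmp)
[9] flags=1010 VC?T → r4=0x80
[10] flags=1010 GT?F → skip

EXEC = [5,7,9]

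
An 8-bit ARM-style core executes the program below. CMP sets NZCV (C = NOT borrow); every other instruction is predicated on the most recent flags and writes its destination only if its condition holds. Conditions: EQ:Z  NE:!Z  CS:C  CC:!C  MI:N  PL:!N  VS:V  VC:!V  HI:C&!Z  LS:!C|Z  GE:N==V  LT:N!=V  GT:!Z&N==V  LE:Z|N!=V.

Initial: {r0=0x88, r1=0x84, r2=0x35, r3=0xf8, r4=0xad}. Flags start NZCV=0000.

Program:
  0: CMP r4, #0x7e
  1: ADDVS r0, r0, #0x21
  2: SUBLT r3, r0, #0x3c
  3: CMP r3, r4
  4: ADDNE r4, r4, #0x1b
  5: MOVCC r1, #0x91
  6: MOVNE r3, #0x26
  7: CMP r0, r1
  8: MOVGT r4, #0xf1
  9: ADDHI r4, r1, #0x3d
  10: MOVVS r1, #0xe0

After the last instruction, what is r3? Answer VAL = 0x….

0: ✓ CMP  NZCV=0011
1: ✓ ADDVS  r0←0xa9
2: ✓ SUBLT  r3←0x6d
3: ✓ CMP  NZCV=1001
4: ✓ ADDNE  r4←0xc8
5: ✓ MOVCC  r1←0x91
6: ✓ MOVNE  r3←0x26
7: ✓ CMP  NZCV=0010
8: ✓ MOVGT  r4←0xf1
9: ✓ ADDHI  r4←0xce
10: · MOVVS

VAL = 0x26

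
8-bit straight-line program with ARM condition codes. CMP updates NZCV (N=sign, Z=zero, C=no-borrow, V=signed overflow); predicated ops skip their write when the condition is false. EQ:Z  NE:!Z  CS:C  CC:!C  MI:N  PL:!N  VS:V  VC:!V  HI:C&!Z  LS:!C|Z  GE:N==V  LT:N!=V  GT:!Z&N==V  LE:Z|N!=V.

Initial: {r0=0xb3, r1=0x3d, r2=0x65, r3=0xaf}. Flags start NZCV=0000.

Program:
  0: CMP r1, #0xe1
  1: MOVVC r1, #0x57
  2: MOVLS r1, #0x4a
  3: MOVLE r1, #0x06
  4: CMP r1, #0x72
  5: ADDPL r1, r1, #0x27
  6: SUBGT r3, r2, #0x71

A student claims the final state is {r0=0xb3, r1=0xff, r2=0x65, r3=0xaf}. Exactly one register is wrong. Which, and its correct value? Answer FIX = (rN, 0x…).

FIX = (r1, 0x4a)

0: ✓ CMP  NZCV=0000
1: ✓ MOVVC  r1←0x57
2: ✓ MOVLS  r1←0x4a
3: · MOVLE
4: ✓ CMP  NZCV=1000
5: · ADDPL
6: · SUBGT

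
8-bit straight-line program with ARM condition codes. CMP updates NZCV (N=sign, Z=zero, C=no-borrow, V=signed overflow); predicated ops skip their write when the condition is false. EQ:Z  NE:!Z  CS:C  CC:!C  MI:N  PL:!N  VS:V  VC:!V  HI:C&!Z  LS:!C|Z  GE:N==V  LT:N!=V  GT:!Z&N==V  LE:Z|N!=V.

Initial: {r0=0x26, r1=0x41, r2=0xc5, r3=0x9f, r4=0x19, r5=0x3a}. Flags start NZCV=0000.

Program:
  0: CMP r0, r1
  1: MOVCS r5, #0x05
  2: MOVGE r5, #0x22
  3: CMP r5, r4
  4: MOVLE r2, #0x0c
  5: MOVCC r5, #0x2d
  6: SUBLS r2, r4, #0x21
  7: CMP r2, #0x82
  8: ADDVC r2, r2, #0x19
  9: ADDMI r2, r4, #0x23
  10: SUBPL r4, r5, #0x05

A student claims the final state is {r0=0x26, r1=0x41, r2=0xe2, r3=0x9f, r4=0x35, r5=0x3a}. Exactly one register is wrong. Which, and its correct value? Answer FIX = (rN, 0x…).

FIX = (r2, 0xde)

[0] flags=1000 → (cmp)
[1] flags=1000 CS?F → skip
[2] flags=1000 GE?F → skip
[3] flags=0010 → (cmp)
[4] flags=0010 LE?F → skip
[5] flags=0010 CC?F → skip
[6] flags=0010 LS?F → skip
[7] flags=0010 → (cmp)
[8] flags=0010 VC?T → r2=0xde
[9] flags=0010 MI?F → skip
[10] flags=0010 PL?T → r4=0x35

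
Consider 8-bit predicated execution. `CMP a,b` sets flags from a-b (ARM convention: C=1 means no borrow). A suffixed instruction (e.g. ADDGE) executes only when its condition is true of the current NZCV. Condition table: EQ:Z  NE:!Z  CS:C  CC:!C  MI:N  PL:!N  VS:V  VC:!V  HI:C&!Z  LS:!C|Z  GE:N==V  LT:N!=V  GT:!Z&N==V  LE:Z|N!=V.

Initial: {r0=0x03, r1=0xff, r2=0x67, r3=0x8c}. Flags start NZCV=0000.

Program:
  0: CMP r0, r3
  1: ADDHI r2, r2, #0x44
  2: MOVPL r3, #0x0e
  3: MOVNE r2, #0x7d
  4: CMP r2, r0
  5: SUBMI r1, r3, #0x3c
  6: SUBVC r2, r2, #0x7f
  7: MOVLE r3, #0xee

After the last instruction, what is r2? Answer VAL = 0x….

VAL = 0xfe

0: ✓ CMP  NZCV=0000
1: · ADDHI
2: ✓ MOVPL  r3←0x0e
3: ✓ MOVNE  r2←0x7d
4: ✓ CMP  NZCV=0010
5: · SUBMI
6: ✓ SUBVC  r2←0xfe
7: · MOVLE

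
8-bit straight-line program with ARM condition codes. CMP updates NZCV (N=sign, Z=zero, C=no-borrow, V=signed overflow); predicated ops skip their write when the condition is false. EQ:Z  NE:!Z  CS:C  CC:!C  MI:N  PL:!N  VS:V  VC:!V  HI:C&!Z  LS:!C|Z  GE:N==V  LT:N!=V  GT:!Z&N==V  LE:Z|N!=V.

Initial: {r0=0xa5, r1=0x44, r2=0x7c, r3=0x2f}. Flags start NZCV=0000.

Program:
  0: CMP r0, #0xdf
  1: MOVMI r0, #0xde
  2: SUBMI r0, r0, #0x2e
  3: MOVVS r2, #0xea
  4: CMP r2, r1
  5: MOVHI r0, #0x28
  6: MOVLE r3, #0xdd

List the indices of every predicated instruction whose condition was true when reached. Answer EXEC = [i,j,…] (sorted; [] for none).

[0] flags=1000 → (cmp)
[1] flags=1000 MI?T → r0=0xde
[2] flags=1000 MI?T → r0=0xb0
[3] flags=1000 VS?F → skip
[4] flags=0010 → (cmp)
[5] flags=0010 HI?T → r0=0x28
[6] flags=0010 LE?F → skip

EXEC = [1,2,5]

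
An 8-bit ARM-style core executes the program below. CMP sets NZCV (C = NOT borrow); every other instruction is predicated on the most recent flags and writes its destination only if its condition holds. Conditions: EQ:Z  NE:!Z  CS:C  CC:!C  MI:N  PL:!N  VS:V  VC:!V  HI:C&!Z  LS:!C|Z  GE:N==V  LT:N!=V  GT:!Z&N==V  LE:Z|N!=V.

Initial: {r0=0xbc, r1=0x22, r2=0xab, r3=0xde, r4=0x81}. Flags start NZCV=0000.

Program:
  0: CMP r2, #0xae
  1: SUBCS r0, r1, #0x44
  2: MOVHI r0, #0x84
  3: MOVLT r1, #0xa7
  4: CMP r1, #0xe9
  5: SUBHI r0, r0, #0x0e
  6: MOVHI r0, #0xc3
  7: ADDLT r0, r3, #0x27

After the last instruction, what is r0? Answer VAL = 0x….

VAL = 0x05

[0] flags=1000 → (cmp)
[1] flags=1000 CS?F → skip
[2] flags=1000 HI?F → skip
[3] flags=1000 LT?T → r1=0xa7
[4] flags=1000 → (cmp)
[5] flags=1000 HI?F → skip
[6] flags=1000 HI?F → skip
[7] flags=1000 LT?T → r0=0x05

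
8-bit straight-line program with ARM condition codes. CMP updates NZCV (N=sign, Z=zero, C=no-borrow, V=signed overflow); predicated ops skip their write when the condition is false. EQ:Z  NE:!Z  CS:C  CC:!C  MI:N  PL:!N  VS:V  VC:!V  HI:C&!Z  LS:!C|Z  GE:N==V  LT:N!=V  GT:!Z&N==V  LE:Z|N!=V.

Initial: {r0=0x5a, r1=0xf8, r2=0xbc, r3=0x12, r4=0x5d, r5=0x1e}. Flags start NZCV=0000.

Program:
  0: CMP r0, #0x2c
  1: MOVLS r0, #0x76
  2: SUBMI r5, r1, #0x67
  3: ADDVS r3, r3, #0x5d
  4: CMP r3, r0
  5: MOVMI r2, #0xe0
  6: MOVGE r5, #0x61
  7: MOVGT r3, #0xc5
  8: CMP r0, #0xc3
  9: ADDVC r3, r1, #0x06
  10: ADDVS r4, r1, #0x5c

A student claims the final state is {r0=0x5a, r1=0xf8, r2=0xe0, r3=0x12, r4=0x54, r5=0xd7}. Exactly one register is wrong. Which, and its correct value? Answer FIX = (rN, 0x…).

FIX = (r5, 0x1e)

0: ✓ CMP  NZCV=0010
1: · MOVLS
2: · SUBMI
3: · ADDVS
4: ✓ CMP  NZCV=1000
5: ✓ MOVMI  r2←0xe0
6: · MOVGE
7: · MOVGT
8: ✓ CMP  NZCV=1001
9: · ADDVC
10: ✓ ADDVS  r4←0x54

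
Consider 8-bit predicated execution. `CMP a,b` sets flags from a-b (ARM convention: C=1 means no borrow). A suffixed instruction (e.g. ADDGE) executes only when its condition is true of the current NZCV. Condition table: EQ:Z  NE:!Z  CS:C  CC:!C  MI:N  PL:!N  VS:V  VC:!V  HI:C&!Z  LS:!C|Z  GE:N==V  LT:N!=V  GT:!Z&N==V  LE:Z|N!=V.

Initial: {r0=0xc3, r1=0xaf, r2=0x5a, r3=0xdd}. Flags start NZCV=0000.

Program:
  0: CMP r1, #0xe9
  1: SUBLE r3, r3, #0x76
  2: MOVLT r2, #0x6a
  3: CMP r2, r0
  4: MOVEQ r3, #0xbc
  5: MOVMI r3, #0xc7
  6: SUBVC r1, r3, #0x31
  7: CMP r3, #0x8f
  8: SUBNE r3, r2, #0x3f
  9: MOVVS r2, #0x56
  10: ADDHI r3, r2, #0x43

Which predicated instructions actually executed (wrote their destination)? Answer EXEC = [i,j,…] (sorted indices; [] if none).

EXEC = [1,2,5,8,10]

[0] flags=1000 → (cmp)
[1] flags=1000 LE?T → r3=0x67
[2] flags=1000 LT?T → r2=0x6a
[3] flags=1001 → (cmp)
[4] flags=1001 EQ?F → skip
[5] flags=1001 MI?T → r3=0xc7
[6] flags=1001 VC?F → skip
[7] flags=0010 → (cmp)
[8] flags=0010 NE?T → r3=0x2b
[9] flags=0010 VS?F → skip
[10] flags=0010 HI?T → r3=0xad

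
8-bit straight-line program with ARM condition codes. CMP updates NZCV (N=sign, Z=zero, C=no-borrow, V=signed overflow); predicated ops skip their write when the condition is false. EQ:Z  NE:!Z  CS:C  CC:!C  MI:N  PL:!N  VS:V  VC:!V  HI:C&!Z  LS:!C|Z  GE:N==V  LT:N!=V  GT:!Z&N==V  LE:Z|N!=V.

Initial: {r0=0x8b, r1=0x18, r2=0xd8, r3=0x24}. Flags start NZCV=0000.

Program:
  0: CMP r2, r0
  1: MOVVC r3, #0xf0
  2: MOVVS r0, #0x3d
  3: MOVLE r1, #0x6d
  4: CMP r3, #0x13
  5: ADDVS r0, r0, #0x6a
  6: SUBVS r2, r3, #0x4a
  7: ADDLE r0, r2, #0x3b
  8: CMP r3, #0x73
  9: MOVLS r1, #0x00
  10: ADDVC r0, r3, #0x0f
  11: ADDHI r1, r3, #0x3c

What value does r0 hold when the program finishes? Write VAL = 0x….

[0] flags=0010 → (cmp)
[1] flags=0010 VC?T → r3=0xf0
[2] flags=0010 VS?F → skip
[3] flags=0010 LE?F → skip
[4] flags=1010 → (cmp)
[5] flags=1010 VS?F → skip
[6] flags=1010 VS?F → skip
[7] flags=1010 LE?T → r0=0x13
[8] flags=0011 → (cmp)
[9] flags=0011 LS?F → skip
[10] flags=0011 VC?F → skip
[11] flags=0011 HI?T → r1=0x2c

VAL = 0x13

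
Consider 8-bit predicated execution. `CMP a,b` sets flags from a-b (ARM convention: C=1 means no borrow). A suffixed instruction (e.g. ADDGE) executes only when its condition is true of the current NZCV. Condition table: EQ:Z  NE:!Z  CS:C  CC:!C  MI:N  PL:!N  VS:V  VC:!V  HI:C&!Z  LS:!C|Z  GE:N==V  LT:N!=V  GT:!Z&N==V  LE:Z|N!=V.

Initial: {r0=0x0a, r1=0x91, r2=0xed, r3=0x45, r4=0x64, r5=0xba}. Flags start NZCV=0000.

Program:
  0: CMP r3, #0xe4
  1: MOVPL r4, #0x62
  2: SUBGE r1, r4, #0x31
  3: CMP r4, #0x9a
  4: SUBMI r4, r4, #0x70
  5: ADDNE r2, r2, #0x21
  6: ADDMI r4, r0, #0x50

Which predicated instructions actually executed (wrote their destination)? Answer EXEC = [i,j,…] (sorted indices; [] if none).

EXEC = [1,2,4,5,6]

0: ✓ CMP  NZCV=0000
1: ✓ MOVPL  r4←0x62
2: ✓ SUBGE  r1←0x31
3: ✓ CMP  NZCV=1001
4: ✓ SUBMI  r4←0xf2
5: ✓ ADDNE  r2←0x0e
6: ✓ ADDMI  r4←0x5a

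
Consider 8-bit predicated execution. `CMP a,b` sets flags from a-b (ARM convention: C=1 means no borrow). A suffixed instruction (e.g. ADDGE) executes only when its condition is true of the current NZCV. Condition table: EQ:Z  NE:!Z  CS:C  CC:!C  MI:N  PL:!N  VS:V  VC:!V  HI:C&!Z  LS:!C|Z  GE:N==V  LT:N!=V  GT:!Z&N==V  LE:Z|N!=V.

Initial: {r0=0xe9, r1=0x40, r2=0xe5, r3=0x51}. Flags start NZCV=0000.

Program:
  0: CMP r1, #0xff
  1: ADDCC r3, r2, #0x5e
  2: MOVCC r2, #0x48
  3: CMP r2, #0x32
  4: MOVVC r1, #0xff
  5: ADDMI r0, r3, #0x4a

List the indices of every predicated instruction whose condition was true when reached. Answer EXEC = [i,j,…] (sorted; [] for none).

EXEC = [1,2,4]

[0] flags=0000 → (cmp)
[1] flags=0000 CC?T → r3=0x43
[2] flags=0000 CC?T → r2=0x48
[3] flags=0010 → (cmp)
[4] flags=0010 VC?T → r1=0xff
[5] flags=0010 MI?F → skip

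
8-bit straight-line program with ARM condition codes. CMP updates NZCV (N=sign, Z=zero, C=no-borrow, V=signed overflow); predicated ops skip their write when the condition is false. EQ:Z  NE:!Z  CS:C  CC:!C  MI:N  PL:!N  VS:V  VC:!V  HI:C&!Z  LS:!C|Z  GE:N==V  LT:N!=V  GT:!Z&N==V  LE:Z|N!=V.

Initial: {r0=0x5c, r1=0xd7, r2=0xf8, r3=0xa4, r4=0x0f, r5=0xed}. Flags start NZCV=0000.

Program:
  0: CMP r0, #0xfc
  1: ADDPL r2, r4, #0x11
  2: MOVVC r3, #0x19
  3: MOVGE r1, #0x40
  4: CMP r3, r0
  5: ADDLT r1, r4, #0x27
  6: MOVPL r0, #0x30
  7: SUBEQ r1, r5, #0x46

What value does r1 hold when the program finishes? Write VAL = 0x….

VAL = 0x36

0: ✓ CMP  NZCV=0000
1: ✓ ADDPL  r2←0x20
2: ✓ MOVVC  r3←0x19
3: ✓ MOVGE  r1←0x40
4: ✓ CMP  NZCV=1000
5: ✓ ADDLT  r1←0x36
6: · MOVPL
7: · SUBEQ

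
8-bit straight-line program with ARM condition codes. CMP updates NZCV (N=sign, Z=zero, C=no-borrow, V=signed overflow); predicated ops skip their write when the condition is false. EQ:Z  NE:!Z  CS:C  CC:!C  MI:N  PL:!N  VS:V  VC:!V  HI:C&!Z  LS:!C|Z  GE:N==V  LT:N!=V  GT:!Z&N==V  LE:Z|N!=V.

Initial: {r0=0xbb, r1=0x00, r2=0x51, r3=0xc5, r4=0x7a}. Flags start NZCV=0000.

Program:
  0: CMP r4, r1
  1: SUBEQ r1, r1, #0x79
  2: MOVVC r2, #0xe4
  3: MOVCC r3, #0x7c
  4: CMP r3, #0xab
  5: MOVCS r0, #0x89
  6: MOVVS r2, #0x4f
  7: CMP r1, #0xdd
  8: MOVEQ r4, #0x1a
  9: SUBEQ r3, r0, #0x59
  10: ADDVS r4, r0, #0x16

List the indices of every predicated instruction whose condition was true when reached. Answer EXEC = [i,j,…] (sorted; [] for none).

[0] flags=0010 → (cmp)
[1] flags=0010 EQ?F → skip
[2] flags=0010 VC?T → r2=0xe4
[3] flags=0010 CC?F → skip
[4] flags=0010 → (cmp)
[5] flags=0010 CS?T → r0=0x89
[6] flags=0010 VS?F → skip
[7] flags=0000 → (cmp)
[8] flags=0000 EQ?F → skip
[9] flags=0000 EQ?F → skip
[10] flags=0000 VS?F → skip

EXEC = [2,5]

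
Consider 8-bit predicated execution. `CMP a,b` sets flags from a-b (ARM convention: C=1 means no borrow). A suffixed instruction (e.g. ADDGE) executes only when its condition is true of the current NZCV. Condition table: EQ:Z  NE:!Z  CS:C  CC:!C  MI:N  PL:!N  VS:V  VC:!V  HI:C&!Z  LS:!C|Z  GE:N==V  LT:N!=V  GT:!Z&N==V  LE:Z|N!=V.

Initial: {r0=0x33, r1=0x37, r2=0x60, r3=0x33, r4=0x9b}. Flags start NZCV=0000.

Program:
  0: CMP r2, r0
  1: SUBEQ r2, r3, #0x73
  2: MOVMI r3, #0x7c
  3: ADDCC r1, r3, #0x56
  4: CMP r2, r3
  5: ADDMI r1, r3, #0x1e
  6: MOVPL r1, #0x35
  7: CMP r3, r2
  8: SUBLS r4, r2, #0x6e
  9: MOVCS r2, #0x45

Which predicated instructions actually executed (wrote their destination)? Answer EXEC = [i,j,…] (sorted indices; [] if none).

EXEC = [6,8]

0: ✓ CMP  NZCV=0010
1: · SUBEQ
2: · MOVMI
3: · ADDCC
4: ✓ CMP  NZCV=0010
5: · ADDMI
6: ✓ MOVPL  r1←0x35
7: ✓ CMP  NZCV=1000
8: ✓ SUBLS  r4←0xf2
9: · MOVCS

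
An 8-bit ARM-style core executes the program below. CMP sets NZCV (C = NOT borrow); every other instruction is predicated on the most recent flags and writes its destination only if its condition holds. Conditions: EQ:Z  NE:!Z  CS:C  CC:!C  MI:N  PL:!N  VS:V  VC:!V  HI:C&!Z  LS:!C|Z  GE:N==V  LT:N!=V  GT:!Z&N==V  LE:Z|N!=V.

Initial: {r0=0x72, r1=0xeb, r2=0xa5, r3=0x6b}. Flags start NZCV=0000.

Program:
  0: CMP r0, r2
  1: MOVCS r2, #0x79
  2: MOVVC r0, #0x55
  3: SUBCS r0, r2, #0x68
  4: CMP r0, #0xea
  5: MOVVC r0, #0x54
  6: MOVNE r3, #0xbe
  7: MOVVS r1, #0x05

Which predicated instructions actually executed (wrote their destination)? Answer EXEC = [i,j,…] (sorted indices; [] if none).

0: ✓ CMP  NZCV=1001
1: · MOVCS
2: · MOVVC
3: · SUBCS
4: ✓ CMP  NZCV=1001
5: · MOVVC
6: ✓ MOVNE  r3←0xbe
7: ✓ MOVVS  r1←0x05

EXEC = [6,7]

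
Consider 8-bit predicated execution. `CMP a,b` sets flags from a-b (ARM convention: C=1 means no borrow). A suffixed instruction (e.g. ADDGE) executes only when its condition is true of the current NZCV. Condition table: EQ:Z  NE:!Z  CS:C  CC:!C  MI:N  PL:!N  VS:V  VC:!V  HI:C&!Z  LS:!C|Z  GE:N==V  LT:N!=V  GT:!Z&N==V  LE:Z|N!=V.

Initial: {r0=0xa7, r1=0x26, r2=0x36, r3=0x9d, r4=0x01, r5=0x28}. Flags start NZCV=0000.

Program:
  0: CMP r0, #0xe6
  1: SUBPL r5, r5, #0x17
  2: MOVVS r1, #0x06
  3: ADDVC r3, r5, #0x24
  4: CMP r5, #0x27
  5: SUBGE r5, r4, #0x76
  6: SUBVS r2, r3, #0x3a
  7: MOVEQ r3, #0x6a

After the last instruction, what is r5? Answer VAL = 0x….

[0] flags=1000 → (cmp)
[1] flags=1000 PL?F → skip
[2] flags=1000 VS?F → skip
[3] flags=1000 VC?T → r3=0x4c
[4] flags=0010 → (cmp)
[5] flags=0010 GE?T → r5=0x8b
[6] flags=0010 VS?F → skip
[7] flags=0010 EQ?F → skip

VAL = 0x8b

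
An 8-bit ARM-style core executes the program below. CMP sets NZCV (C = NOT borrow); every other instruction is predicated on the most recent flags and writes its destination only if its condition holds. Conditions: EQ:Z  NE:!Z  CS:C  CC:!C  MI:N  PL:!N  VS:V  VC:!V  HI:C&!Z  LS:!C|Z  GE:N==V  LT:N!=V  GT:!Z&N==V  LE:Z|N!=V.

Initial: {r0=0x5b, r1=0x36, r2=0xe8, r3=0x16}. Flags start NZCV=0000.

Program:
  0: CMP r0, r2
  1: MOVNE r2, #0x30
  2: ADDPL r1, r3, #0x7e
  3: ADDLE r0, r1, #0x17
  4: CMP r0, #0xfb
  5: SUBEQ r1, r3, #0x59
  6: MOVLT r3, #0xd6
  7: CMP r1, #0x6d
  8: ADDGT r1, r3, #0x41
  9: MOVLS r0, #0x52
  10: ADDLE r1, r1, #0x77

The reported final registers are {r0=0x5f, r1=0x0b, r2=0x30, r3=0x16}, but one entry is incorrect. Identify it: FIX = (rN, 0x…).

0: ✓ CMP  NZCV=0000
1: ✓ MOVNE  r2←0x30
2: ✓ ADDPL  r1←0x94
3: · ADDLE
4: ✓ CMP  NZCV=0000
5: · SUBEQ
6: · MOVLT
7: ✓ CMP  NZCV=0011
8: · ADDGT
9: · MOVLS
10: ✓ ADDLE  r1←0x0b

FIX = (r0, 0x5b)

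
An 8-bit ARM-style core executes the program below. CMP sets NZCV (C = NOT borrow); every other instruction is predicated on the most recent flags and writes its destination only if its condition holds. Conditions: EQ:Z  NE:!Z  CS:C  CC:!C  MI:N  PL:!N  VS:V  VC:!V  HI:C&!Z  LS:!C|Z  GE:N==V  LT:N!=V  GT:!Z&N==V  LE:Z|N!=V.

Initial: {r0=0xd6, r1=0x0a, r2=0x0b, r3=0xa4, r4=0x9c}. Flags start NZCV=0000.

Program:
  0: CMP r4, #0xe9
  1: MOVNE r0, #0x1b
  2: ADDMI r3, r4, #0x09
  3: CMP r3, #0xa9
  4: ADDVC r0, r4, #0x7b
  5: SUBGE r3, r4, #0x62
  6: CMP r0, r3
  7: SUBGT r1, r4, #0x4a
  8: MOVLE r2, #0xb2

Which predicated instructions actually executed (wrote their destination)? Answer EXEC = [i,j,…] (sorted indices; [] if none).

EXEC = [1,2,4,7]

[0] flags=1000 → (cmp)
[1] flags=1000 NE?T → r0=0x1b
[2] flags=1000 MI?T → r3=0xa5
[3] flags=1000 → (cmp)
[4] flags=1000 VC?T → r0=0x17
[5] flags=1000 GE?F → skip
[6] flags=0000 → (cmp)
[7] flags=0000 GT?T → r1=0x52
[8] flags=0000 LE?F → skip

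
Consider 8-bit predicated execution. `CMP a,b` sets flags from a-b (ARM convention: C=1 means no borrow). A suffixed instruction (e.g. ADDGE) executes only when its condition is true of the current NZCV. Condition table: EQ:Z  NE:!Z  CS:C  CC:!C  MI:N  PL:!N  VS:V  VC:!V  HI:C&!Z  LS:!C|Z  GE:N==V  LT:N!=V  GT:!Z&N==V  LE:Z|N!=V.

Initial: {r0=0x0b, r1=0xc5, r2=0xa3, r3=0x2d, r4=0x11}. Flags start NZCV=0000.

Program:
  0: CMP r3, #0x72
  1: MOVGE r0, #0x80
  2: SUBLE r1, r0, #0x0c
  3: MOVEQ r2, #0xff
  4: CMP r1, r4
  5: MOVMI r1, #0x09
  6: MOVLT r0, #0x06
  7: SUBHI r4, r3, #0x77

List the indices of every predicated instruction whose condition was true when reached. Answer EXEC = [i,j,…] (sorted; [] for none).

0: ✓ CMP  NZCV=1000
1: · MOVGE
2: ✓ SUBLE  r1←0xff
3: · MOVEQ
4: ✓ CMP  NZCV=1010
5: ✓ MOVMI  r1←0x09
6: ✓ MOVLT  r0←0x06
7: ✓ SUBHI  r4←0xb6

EXEC = [2,5,6,7]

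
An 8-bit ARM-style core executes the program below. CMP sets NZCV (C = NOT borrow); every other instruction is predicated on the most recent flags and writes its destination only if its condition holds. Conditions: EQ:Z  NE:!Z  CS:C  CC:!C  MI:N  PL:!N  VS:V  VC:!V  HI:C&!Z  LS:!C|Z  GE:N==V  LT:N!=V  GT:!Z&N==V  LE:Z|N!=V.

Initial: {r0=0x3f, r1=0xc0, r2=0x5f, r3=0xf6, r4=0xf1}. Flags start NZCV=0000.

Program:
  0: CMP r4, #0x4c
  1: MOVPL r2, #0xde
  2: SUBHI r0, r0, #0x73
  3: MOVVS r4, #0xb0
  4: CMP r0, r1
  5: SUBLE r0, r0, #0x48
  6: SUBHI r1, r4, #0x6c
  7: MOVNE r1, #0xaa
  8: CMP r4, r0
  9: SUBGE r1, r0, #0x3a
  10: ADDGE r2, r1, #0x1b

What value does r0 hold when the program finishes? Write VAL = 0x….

0: ✓ CMP  NZCV=1010
1: · MOVPL
2: ✓ SUBHI  r0←0xcc
3: · MOVVS
4: ✓ CMP  NZCV=0010
5: · SUBLE
6: ✓ SUBHI  r1←0x85
7: ✓ MOVNE  r1←0xaa
8: ✓ CMP  NZCV=0010
9: ✓ SUBGE  r1←0x92
10: ✓ ADDGE  r2←0xad

VAL = 0xcc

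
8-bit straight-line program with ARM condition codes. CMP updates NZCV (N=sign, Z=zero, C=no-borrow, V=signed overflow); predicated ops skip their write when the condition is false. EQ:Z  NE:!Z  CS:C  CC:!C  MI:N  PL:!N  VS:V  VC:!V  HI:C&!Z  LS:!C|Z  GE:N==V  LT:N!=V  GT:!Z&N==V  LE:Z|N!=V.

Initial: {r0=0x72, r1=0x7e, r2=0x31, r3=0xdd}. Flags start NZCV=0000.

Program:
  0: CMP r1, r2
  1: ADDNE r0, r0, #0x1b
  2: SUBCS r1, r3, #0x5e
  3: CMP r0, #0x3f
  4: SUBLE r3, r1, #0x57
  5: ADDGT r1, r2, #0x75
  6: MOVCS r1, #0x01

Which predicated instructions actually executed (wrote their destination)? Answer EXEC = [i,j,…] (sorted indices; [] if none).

0: ✓ CMP  NZCV=0010
1: ✓ ADDNE  r0←0x8d
2: ✓ SUBCS  r1←0x7f
3: ✓ CMP  NZCV=0011
4: ✓ SUBLE  r3←0x28
5: · ADDGT
6: ✓ MOVCS  r1←0x01

EXEC = [1,2,4,6]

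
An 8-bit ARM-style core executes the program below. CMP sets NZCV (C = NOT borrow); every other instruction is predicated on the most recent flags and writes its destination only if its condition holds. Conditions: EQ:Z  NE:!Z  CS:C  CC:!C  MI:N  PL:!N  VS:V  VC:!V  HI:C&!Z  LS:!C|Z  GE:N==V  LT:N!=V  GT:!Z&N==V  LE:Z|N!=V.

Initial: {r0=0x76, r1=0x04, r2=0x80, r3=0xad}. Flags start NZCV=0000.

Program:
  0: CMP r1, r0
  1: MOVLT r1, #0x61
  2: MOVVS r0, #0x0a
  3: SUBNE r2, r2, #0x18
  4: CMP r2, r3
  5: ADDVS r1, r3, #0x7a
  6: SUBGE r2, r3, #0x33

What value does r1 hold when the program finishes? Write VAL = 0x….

VAL = 0x27

[0] flags=1000 → (cmp)
[1] flags=1000 LT?T → r1=0x61
[2] flags=1000 VS?F → skip
[3] flags=1000 NE?T → r2=0x68
[4] flags=1001 → (cmp)
[5] flags=1001 VS?T → r1=0x27
[6] flags=1001 GE?T → r2=0x7a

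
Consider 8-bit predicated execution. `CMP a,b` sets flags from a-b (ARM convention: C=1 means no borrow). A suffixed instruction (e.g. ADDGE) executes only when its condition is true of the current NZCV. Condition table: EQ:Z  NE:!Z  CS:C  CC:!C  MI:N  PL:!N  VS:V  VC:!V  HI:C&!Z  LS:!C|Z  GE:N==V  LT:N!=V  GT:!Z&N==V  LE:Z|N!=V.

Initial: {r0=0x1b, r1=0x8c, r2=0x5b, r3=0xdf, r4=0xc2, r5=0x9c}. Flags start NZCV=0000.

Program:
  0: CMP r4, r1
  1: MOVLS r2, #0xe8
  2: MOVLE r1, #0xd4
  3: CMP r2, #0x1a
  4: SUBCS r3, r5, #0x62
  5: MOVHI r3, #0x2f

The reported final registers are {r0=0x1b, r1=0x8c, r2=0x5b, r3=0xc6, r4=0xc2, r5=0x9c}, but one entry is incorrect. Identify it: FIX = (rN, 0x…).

0: ✓ CMP  NZCV=0010
1: · MOVLS
2: · MOVLE
3: ✓ CMP  NZCV=0010
4: ✓ SUBCS  r3←0x3a
5: ✓ MOVHI  r3←0x2f

FIX = (r3, 0x2f)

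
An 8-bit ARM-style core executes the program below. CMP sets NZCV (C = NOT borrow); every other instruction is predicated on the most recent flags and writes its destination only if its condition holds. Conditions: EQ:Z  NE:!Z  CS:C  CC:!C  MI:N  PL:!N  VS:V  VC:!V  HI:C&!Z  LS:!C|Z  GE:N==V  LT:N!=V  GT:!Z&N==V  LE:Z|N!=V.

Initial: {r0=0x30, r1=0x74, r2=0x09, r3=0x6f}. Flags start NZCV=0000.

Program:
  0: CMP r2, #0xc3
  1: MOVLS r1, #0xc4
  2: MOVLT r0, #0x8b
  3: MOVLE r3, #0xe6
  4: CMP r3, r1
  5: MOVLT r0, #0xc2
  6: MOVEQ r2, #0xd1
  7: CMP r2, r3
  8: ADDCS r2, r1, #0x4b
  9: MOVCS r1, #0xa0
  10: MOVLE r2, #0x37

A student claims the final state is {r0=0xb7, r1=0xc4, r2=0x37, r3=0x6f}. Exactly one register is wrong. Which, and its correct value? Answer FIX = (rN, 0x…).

FIX = (r0, 0x30)

0: ✓ CMP  NZCV=0000
1: ✓ MOVLS  r1←0xc4
2: · MOVLT
3: · MOVLE
4: ✓ CMP  NZCV=1001
5: · MOVLT
6: · MOVEQ
7: ✓ CMP  NZCV=1000
8: · ADDCS
9: · MOVCS
10: ✓ MOVLE  r2←0x37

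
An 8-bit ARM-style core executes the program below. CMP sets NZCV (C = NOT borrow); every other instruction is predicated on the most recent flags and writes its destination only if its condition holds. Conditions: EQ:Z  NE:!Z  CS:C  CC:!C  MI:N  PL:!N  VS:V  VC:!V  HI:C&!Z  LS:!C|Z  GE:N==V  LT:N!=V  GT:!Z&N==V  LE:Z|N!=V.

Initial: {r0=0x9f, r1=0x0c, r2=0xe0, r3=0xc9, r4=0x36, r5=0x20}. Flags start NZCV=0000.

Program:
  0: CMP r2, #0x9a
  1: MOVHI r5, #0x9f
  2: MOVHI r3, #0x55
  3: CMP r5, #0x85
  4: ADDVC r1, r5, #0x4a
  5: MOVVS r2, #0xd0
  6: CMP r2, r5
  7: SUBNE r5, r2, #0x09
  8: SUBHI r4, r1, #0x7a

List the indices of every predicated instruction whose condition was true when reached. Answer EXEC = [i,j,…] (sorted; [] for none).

0: ✓ CMP  NZCV=0010
1: ✓ MOVHI  r5←0x9f
2: ✓ MOVHI  r3←0x55
3: ✓ CMP  NZCV=0010
4: ✓ ADDVC  r1←0xe9
5: · MOVVS
6: ✓ CMP  NZCV=0010
7: ✓ SUBNE  r5←0xd7
8: ✓ SUBHI  r4←0x6f

EXEC = [1,2,4,7,8]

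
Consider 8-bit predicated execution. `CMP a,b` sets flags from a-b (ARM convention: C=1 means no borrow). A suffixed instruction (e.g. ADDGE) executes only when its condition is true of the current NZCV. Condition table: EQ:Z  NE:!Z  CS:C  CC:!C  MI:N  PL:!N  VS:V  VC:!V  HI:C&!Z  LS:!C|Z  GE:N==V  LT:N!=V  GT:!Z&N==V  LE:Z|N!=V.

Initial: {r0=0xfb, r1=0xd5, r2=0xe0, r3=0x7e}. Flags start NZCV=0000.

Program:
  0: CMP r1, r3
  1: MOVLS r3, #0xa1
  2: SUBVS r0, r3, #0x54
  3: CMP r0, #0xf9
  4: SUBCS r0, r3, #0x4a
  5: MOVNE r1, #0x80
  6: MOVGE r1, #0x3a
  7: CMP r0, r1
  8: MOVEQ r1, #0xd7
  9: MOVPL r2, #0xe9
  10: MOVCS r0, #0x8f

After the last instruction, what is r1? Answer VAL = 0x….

VAL = 0x3a

0: ✓ CMP  NZCV=0011
1: · MOVLS
2: ✓ SUBVS  r0←0x2a
3: ✓ CMP  NZCV=0000
4: · SUBCS
5: ✓ MOVNE  r1←0x80
6: ✓ MOVGE  r1←0x3a
7: ✓ CMP  NZCV=1000
8: · MOVEQ
9: · MOVPL
10: · MOVCS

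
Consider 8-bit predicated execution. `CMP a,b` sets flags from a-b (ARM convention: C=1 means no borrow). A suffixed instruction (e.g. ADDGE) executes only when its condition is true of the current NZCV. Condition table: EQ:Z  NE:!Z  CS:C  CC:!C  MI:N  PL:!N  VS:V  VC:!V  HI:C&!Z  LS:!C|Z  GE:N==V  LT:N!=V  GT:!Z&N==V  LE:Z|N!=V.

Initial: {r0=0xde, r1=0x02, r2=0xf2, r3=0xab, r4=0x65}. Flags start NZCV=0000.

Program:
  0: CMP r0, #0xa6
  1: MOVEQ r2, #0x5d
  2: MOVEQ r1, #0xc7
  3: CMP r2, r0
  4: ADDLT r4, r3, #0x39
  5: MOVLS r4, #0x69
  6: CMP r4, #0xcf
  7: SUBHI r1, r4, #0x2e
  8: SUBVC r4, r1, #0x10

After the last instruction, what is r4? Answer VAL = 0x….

VAL = 0x65

[0] flags=0010 → (cmp)
[1] flags=0010 EQ?F → skip
[2] flags=0010 EQ?F → skip
[3] flags=0010 → (cmp)
[4] flags=0010 LT?F → skip
[5] flags=0010 LS?F → skip
[6] flags=1001 → (cmp)
[7] flags=1001 HI?F → skip
[8] flags=1001 VC?F → skip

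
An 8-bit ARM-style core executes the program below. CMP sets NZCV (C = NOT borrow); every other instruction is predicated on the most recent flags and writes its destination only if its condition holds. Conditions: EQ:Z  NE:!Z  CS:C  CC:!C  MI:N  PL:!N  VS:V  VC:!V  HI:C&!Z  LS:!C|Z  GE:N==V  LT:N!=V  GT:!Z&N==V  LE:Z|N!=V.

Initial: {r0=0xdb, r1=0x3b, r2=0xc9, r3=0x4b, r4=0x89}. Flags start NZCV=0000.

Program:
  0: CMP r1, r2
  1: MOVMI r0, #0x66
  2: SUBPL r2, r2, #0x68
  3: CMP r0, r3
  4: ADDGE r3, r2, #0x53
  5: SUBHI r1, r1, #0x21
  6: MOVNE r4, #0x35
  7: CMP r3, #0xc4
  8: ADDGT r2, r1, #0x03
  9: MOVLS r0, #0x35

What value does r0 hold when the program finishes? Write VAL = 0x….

[0] flags=0000 → (cmp)
[1] flags=0000 MI?F → skip
[2] flags=0000 PL?T → r2=0x61
[3] flags=1010 → (cmp)
[4] flags=1010 GE?F → skip
[5] flags=1010 HI?T → r1=0x1a
[6] flags=1010 NE?T → r4=0x35
[7] flags=1001 → (cmp)
[8] flags=1001 GT?T → r2=0x1d
[9] flags=1001 LS?T → r0=0x35

VAL = 0x35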